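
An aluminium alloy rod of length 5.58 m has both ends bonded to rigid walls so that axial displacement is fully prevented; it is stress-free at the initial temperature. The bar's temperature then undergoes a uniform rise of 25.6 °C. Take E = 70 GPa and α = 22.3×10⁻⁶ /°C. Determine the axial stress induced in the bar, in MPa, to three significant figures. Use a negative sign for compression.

Free thermal expansion αLΔT = 22.3e-6 · 5580 · 25.6 = 3.186 mm.
The walls impose strain ε = −(3.186)/5580 = -5.7088e-04; σ = Eε = 70000 · -5.7088e-04 = -39.96 MPa.

-40.0 MPa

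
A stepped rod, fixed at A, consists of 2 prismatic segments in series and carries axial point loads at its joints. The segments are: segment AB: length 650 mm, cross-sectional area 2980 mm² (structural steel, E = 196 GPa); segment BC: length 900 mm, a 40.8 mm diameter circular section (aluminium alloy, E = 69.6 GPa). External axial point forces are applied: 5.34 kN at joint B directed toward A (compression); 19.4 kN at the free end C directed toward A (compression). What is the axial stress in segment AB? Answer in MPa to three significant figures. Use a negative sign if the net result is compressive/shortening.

-8.30 MPa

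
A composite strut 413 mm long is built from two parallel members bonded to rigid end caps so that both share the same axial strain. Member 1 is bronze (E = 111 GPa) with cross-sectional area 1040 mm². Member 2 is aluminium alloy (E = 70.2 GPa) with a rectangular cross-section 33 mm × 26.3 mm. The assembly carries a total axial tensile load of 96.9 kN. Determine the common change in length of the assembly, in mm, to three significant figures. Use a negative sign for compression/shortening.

0.227 mm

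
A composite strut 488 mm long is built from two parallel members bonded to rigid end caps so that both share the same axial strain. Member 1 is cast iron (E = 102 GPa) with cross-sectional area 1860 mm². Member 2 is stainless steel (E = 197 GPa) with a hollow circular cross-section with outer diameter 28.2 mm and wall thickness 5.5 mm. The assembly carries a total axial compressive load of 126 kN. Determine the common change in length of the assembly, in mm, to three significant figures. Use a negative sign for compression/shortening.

A_2 = 392.2 mm².
Equal strain + equilibrium ⇒ each member carries load in proportion to AE: A₁E₁ = 189700000 N, A₂E₂ = 77270000 N, ΣAE = 267000000 N.
δ = PL/ΣAE = -126000·488/267000000 = -0.2303 mm.

-0.230 mm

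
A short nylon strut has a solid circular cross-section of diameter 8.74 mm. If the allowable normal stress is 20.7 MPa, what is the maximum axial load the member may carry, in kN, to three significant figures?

1.24 kN

A = 59.99 mm².
P_max = σ_allow · A = 20.7 · 59.99 = 1242 N = 1.242 kN.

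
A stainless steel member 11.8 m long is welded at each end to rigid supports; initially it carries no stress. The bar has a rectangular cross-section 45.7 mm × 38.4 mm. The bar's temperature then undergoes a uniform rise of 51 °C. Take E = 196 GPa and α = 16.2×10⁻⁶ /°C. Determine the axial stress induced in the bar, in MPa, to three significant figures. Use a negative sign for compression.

Free thermal expansion αLΔT = 16.2e-6 · 11800 · 51 = 9.749 mm.
The walls impose strain ε = −(9.749)/11800 = -8.2620e-04; σ = Eε = 196000 · -8.2620e-04 = -161.9 MPa.

-162 MPa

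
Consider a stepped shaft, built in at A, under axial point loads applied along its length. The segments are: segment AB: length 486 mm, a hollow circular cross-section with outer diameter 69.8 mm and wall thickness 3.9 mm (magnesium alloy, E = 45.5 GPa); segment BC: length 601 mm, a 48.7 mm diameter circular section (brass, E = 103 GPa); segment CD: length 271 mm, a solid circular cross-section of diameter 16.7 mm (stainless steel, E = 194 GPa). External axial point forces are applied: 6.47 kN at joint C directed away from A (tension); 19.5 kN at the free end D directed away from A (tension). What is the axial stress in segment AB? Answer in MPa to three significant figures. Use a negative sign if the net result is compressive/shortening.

Internal axial forces (sectioning from the free end, tension +): N_CD = 19.5 kN, N_BC = 25.97 kN, N_AB = 25.97 kN.
A_AB = 807.4 mm².
σ_AB = N_AB/A_AB = 25970/807.4 = 32.16 MPa.

32.2 MPa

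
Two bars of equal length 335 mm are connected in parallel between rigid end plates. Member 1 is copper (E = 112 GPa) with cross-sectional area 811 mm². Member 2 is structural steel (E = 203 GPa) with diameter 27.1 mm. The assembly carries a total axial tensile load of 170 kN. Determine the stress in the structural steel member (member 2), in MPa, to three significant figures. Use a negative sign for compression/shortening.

166 MPa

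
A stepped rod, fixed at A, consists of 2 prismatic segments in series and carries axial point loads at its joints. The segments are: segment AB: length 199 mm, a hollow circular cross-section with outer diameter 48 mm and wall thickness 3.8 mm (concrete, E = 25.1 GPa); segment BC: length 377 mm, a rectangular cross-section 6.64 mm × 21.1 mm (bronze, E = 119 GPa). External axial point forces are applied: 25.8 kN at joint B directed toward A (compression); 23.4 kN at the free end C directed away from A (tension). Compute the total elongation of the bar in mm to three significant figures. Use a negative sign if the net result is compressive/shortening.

0.493 mm

Internal axial forces (sectioning from the free end, tension +): N_BC = 23.4 kN, N_AB = -2.4 kN.
A_AB = 527.7 mm².
A_BC = 140.1 mm².
δ_AB = -2400·199/(527.7·25100) = -0.03606 mm
δ_BC = 23400·377/(140.1·119000) = 0.5291 mm
δ = Σδ_i = 0.4931 mm.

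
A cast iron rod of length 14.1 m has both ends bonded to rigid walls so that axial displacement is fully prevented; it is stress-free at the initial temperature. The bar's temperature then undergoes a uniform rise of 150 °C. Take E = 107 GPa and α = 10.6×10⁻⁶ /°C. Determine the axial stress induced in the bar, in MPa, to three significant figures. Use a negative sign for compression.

-170 MPa

Free thermal expansion αLΔT = 10.6e-6 · 14100 · 150 = 22.42 mm.
The walls impose strain ε = −(22.42)/14100 = -1.5900e-03; σ = Eε = 107000 · -1.5900e-03 = -170.1 MPa.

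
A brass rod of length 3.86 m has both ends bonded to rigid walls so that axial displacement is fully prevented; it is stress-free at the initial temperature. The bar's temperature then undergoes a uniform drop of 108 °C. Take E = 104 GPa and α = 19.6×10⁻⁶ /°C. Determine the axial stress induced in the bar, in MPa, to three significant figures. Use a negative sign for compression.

220 MPa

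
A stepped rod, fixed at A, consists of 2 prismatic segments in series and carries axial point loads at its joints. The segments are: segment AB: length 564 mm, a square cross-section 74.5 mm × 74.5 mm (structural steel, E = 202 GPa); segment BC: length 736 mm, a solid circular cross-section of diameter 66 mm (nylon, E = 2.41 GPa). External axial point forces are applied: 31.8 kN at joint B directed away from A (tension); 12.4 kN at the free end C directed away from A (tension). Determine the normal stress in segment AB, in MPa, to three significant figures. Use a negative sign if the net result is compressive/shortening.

7.96 MPa

Internal axial forces (sectioning from the free end, tension +): N_BC = 12.4 kN, N_AB = 44.2 kN.
A_AB = 5550 mm².
σ_AB = N_AB/A_AB = 44200/5550 = 7.964 MPa.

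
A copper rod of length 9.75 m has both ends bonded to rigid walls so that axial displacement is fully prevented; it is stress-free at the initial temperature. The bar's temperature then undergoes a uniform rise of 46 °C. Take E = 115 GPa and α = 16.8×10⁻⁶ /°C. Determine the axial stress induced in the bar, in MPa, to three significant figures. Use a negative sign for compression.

-88.9 MPa

Free thermal expansion αLΔT = 16.8e-6 · 9750 · 46 = 7.535 mm.
The walls impose strain ε = −(7.535)/9750 = -7.7280e-04; σ = Eε = 115000 · -7.7280e-04 = -88.87 MPa.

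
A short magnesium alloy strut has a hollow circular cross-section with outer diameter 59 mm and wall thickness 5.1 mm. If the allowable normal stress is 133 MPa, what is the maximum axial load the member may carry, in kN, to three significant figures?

A = 863.6 mm².
P_max = σ_allow · A = 133 · 863.6 = 114900 N = 114.9 kN.

115 kN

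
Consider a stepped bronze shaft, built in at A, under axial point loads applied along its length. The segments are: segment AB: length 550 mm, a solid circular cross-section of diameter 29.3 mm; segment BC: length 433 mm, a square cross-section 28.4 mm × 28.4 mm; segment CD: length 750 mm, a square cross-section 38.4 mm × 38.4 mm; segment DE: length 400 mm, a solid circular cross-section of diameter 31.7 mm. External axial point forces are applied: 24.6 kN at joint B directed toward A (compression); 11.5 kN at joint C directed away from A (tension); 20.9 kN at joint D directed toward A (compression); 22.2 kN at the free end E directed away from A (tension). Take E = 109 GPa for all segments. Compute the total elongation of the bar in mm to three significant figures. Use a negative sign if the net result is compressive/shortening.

0.0840 mm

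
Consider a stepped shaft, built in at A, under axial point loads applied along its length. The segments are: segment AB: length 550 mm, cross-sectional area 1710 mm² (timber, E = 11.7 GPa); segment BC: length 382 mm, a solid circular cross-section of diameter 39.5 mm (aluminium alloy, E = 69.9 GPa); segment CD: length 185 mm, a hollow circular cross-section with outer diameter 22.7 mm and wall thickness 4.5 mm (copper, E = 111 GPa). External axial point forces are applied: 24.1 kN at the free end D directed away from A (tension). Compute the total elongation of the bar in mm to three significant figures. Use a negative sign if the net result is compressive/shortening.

0.926 mm

Internal axial forces (sectioning from the free end, tension +): N_CD = 24.1 kN, N_BC = 24.1 kN, N_AB = 24.1 kN.
A_BC = 1225 mm².
A_CD = 257.3 mm².
δ_AB = 24100·550/(1710·11700) = 0.6625 mm
δ_BC = 24100·382/(1225·69900) = 0.1075 mm
δ_CD = 24100·185/(257.3·111000) = 0.1561 mm
δ = Σδ_i = 0.9261 mm.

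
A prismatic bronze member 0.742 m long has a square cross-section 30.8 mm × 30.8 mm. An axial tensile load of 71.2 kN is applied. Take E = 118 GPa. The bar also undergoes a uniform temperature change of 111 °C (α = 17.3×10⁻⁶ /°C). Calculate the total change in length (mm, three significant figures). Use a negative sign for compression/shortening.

1.90 mm

A = 948.6 mm².
δ_mech = NL/(AE) = 71200·742/(948.6·118000) = 0.472 mm.
δ_thermal = αLΔT = 17.3e-6·742·111 = 1.425 mm.
δ = δ_mech + δ_thermal = 1.897 mm.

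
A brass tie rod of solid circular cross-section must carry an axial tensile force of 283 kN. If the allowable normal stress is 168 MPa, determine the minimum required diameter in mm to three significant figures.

46.3 mm

Required area A ≥ P/σ_allow = 283000/168 = 1685 mm².
For a solid circular section, d ≥ √(4A/π) = 46.31 mm.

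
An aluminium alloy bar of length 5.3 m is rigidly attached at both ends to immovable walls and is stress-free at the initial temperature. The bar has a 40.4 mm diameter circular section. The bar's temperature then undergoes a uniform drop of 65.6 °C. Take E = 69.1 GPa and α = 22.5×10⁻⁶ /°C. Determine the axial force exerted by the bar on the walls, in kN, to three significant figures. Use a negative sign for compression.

131 kN

Free thermal expansion αLΔT = 22.5e-6 · 5300 · -65.6 = -7.823 mm.
The walls impose strain ε = −(-7.823)/5300 = 1.4760e-03; σ = Eε = 69100 · 1.4760e-03 = 102 MPa.
Wall reaction R = σ·A = 102·1282 = 130700 N = 130.7 kN.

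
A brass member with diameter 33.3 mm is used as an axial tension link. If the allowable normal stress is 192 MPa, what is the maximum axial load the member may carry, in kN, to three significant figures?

A = 870.9 mm².
P_max = σ_allow · A = 192 · 870.9 = 167200 N = 167.2 kN.

167 kN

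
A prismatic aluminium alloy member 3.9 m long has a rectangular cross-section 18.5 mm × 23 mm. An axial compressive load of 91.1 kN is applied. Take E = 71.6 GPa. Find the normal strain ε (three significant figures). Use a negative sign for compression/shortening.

A = 425.5 mm².
σ = N/A = -214.1 MPa; ε = σ/E = -214.1/71600 = -2.990e-03.

-0.00299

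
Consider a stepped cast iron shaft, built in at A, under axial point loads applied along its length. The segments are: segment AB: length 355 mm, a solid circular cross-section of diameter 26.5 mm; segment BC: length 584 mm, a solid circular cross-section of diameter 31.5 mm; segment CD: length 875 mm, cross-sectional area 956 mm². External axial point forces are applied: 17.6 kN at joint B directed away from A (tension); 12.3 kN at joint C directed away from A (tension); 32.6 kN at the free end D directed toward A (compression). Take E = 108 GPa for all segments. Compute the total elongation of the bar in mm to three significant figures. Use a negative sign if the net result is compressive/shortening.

-0.433 mm

Internal axial forces (sectioning from the free end, tension +): N_CD = -32.6 kN, N_BC = -20.3 kN, N_AB = -2.7 kN.
A_AB = 551.5 mm².
A_BC = 779.3 mm².
δ_AB = -2700·355/(551.5·108000) = -0.01609 mm
δ_BC = -20300·584/(779.3·108000) = -0.1409 mm
δ_CD = -32600·875/(956·108000) = -0.2763 mm
δ = Σδ_i = -0.4332 mm.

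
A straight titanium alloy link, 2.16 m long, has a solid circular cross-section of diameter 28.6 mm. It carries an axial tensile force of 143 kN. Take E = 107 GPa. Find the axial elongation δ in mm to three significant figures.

A = 642.4 mm².
δ_mech = NL/(AE) = 143000·2160/(642.4·107000) = 4.493 mm.

4.49 mm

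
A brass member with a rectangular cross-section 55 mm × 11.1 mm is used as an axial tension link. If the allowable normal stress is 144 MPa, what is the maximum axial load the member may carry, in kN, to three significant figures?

A = 610.5 mm².
P_max = σ_allow · A = 144 · 610.5 = 87910 N = 87.91 kN.

87.9 kN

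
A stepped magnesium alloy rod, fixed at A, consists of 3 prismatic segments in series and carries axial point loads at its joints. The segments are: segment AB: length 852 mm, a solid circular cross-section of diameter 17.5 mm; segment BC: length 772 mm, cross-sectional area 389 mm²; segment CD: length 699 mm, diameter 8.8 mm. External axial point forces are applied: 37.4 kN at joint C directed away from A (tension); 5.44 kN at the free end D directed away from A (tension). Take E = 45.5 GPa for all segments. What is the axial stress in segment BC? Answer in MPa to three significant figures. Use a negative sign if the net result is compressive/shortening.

Internal axial forces (sectioning from the free end, tension +): N_CD = 5.44 kN, N_BC = 42.84 kN, N_AB = 42.84 kN.
σ_BC = N_BC/A_BC = 42840/389 = 110.1 MPa.

110 MPa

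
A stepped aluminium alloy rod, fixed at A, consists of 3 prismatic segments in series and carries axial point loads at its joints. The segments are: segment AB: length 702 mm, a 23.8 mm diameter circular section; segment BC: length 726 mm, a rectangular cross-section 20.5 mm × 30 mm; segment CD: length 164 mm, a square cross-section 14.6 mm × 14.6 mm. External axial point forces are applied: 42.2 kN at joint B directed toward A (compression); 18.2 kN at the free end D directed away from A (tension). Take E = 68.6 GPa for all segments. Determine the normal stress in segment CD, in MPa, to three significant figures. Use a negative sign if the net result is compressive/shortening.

85.4 MPa

Internal axial forces (sectioning from the free end, tension +): N_CD = 18.2 kN, N_BC = 18.2 kN, N_AB = -24 kN.
A_CD = 213.2 mm².
σ_CD = N_CD/A_CD = 18200/213.2 = 85.38 MPa.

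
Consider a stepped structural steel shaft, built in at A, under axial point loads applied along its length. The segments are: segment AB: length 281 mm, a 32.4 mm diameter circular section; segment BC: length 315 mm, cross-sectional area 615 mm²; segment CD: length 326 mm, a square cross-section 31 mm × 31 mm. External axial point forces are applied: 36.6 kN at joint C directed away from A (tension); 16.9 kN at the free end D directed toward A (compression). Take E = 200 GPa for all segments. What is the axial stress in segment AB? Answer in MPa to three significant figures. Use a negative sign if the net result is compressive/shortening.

23.9 MPa

Internal axial forces (sectioning from the free end, tension +): N_CD = -16.9 kN, N_BC = 19.7 kN, N_AB = 19.7 kN.
A_AB = 824.5 mm².
σ_AB = N_AB/A_AB = 19700/824.5 = 23.89 MPa.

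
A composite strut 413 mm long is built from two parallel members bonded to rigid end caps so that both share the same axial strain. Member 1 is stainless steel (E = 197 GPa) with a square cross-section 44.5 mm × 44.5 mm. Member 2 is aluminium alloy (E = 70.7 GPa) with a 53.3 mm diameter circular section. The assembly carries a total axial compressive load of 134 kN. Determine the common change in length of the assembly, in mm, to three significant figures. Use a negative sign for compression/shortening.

-0.101 mm

A_1 = 1980 mm².
A_2 = 2231 mm².
Equal strain + equilibrium ⇒ each member carries load in proportion to AE: A₁E₁ = 390100000 N, A₂E₂ = 157700000 N, ΣAE = 547900000 N.
δ = PL/ΣAE = -134000·413/547900000 = -0.101 mm.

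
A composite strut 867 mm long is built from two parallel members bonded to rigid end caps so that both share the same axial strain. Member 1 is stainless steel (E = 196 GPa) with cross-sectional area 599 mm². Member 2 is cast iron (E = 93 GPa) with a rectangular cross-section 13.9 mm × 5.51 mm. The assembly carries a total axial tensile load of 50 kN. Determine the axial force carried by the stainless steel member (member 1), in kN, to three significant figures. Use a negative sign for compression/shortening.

A_2 = 76.59 mm².
Equal strain + equilibrium ⇒ each member carries load in proportion to AE: A₁E₁ = 117400000 N, A₂E₂ = 7123000 N, ΣAE = 124500000 N.
F₁ = P·A₁E₁/ΣAE = 50000·117400000/124500000 = 47140 N.

47.1 kN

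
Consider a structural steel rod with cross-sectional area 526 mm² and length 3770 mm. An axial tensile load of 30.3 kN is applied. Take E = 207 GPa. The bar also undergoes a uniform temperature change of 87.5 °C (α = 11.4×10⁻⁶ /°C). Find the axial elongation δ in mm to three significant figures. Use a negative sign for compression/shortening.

δ_mech = NL/(AE) = 30300·3770/(526·207000) = 1.049 mm.
δ_thermal = αLΔT = 11.4e-6·3770·87.5 = 3.761 mm.
δ = δ_mech + δ_thermal = 4.81 mm.

4.81 mm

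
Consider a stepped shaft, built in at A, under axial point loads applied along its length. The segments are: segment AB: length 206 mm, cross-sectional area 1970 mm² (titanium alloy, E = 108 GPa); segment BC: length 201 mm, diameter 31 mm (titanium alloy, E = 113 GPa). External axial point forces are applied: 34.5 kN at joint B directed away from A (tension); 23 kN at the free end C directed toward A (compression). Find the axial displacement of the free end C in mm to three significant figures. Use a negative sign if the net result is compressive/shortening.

-0.0431 mm

Internal axial forces (sectioning from the free end, tension +): N_BC = -23 kN, N_AB = 11.5 kN.
A_BC = 754.8 mm².
δ_AB = 11500·206/(1970·108000) = 0.01113 mm
δ_BC = -23000·201/(754.8·113000) = -0.0542 mm
δ = Σδ_i = -0.04307 mm.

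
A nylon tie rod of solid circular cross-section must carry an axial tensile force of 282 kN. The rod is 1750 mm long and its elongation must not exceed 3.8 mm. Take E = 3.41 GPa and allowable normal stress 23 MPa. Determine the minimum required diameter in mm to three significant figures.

220 mm

Required area A ≥ P/σ_allow = 282000/23 = 12260 mm².
For a solid circular section, d ≥ √(4A/π) = 124.9 mm.
Elongation limit: A ≥ PL/(Eδ_allow) = 282000·1750/(3410·3.8) = 38080 mm² ⇒ d ≥ 220.2 mm.
The elongation limit governs.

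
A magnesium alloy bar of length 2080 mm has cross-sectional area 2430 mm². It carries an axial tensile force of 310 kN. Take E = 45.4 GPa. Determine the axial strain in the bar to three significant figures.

0.00281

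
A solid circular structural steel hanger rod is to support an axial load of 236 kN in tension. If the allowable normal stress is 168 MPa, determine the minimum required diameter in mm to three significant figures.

42.3 mm

Required area A ≥ P/σ_allow = 236000/168 = 1405 mm².
For a solid circular section, d ≥ √(4A/π) = 42.29 mm.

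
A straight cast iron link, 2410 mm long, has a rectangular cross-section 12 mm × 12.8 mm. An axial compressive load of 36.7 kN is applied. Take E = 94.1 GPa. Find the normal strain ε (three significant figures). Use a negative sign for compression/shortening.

-0.00254

A = 153.6 mm².
σ = N/A = -238.9 MPa; ε = σ/E = -238.9/94100 = -2.539e-03.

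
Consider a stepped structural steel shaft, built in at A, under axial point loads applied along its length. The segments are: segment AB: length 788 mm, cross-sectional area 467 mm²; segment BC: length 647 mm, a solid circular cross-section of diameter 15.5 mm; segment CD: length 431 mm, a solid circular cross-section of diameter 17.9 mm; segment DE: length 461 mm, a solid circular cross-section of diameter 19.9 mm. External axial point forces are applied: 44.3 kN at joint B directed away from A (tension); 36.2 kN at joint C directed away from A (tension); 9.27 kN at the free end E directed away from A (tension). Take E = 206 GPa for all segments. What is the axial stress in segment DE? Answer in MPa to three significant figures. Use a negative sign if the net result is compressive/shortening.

Internal axial forces (sectioning from the free end, tension +): N_DE = 9.27 kN, N_CD = 9.27 kN, N_BC = 45.47 kN, N_AB = 89.77 kN.
A_DE = 311 mm².
σ_DE = N_DE/A_DE = 9270/311 = 29.8 MPa.

29.8 MPa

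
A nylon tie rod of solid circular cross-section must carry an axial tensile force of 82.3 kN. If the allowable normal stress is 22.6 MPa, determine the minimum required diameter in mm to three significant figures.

68.1 mm

Required area A ≥ P/σ_allow = 82300/22.6 = 3642 mm².
For a solid circular section, d ≥ √(4A/π) = 68.09 mm.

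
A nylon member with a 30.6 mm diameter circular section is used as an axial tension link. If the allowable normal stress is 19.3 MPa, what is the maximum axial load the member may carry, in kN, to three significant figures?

14.2 kN

A = 735.4 mm².
P_max = σ_allow · A = 19.3 · 735.4 = 14190 N = 14.19 kN.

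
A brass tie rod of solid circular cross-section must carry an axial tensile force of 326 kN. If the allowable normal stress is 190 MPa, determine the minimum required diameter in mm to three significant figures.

Required area A ≥ P/σ_allow = 326000/190 = 1716 mm².
For a solid circular section, d ≥ √(4A/π) = 46.74 mm.

46.7 mm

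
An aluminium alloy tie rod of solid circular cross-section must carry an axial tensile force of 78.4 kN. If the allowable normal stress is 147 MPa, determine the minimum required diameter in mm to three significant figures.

Required area A ≥ P/σ_allow = 78400/147 = 533.3 mm².
For a solid circular section, d ≥ √(4A/π) = 26.06 mm.

26.1 mm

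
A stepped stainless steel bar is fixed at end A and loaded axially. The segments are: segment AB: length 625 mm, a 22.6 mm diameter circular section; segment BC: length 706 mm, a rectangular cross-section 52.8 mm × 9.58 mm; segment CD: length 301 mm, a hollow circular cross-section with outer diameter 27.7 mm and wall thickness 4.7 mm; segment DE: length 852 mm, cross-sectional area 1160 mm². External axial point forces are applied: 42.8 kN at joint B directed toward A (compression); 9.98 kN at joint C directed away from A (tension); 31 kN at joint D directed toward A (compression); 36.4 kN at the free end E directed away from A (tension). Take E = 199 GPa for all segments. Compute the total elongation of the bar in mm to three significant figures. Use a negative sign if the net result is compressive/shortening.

0.0516 mm

Internal axial forces (sectioning from the free end, tension +): N_DE = 36.4 kN, N_CD = 5.4 kN, N_BC = 15.38 kN, N_AB = -27.42 kN.
A_AB = 401.1 mm².
A_BC = 505.8 mm².
A_CD = 339.6 mm².
δ_AB = -27420·625/(401.1·199000) = -0.2147 mm
δ_BC = 15380·706/(505.8·199000) = 0.1079 mm
δ_CD = 5400·301/(339.6·199000) = 0.02405 mm
δ_DE = 36400·852/(1160·199000) = 0.1343 mm
δ = Σδ_i = 0.05159 mm.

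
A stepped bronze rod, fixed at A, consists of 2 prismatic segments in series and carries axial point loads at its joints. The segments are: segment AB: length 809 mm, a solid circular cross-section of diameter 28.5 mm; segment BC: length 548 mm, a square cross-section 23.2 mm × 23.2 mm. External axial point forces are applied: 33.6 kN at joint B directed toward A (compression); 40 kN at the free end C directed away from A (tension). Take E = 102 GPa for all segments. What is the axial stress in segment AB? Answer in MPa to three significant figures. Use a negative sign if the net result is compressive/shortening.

10.0 MPa

Internal axial forces (sectioning from the free end, tension +): N_BC = 40 kN, N_AB = 6.4 kN.
A_AB = 637.9 mm².
σ_AB = N_AB/A_AB = 6400/637.9 = 10.03 MPa.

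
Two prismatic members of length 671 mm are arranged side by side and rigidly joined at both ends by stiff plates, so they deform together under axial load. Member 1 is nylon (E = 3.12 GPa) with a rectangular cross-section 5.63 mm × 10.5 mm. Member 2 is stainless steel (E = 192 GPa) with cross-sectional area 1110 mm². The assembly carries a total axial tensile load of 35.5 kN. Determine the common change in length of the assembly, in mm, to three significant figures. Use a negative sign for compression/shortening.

A_1 = 59.12 mm².
Equal strain + equilibrium ⇒ each member carries load in proportion to AE: A₁E₁ = 184400 N, A₂E₂ = 213100000 N, ΣAE = 213300000 N.
δ = PL/ΣAE = 35500·671/213300000 = 0.1117 mm.

0.112 mm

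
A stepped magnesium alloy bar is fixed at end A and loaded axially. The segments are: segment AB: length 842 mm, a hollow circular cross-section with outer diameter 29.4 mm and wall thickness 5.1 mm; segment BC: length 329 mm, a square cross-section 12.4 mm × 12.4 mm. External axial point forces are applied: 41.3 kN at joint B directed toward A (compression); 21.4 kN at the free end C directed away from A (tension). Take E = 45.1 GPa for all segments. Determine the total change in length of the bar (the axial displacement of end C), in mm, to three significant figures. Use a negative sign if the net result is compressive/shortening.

0.0610 mm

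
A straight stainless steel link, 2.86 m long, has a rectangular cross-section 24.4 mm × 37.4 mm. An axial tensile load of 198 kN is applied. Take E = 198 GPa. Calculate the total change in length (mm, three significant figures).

A = 912.6 mm².
δ_mech = NL/(AE) = 198000·2860/(912.6·198000) = 3.134 mm.

3.13 mm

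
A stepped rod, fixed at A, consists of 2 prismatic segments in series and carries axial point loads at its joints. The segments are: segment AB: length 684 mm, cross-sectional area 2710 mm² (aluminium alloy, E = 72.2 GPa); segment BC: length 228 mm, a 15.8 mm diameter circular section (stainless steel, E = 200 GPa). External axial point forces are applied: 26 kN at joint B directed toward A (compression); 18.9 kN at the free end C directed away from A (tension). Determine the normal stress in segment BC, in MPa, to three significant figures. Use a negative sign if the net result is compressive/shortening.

96.4 MPa

Internal axial forces (sectioning from the free end, tension +): N_BC = 18.9 kN, N_AB = -7.1 kN.
A_BC = 196.1 mm².
σ_BC = N_BC/A_BC = 18900/196.1 = 96.4 MPa.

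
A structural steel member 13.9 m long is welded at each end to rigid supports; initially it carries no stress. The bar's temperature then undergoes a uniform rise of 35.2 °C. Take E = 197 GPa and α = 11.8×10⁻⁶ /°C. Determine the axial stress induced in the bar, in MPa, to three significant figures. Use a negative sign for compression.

-81.8 MPa

Free thermal expansion αLΔT = 11.8e-6 · 13900 · 35.2 = 5.774 mm.
The walls impose strain ε = −(5.774)/13900 = -4.1536e-04; σ = Eε = 197000 · -4.1536e-04 = -81.83 MPa.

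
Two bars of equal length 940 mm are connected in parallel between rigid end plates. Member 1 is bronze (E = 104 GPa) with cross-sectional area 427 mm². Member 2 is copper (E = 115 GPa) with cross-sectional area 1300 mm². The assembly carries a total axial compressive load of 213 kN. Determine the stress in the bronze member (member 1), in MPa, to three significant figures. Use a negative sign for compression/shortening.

Equal strain + equilibrium ⇒ each member carries load in proportion to AE: A₁E₁ = 44410000 N, A₂E₂ = 149500000 N, ΣAE = 193900000 N.
σ₁ = P·E₁/ΣAE = -213000·104000/193900000 = -114.2 MPa.

-114 MPa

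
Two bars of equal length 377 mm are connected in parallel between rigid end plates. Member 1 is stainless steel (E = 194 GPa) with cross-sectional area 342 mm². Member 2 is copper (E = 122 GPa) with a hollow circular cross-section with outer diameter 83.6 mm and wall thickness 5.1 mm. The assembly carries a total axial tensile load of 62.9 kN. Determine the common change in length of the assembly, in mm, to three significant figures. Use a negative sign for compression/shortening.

A_2 = 1258 mm².
Equal strain + equilibrium ⇒ each member carries load in proportion to AE: A₁E₁ = 66350000 N, A₂E₂ = 153400000 N, ΣAE = 219800000 N.
δ = PL/ΣAE = 62900·377/219800000 = 0.1079 mm.

0.108 mm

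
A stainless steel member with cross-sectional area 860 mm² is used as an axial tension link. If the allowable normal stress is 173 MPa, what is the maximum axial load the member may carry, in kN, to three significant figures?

P_max = σ_allow · A = 173 · 860 = 148800 N = 148.8 kN.

149 kN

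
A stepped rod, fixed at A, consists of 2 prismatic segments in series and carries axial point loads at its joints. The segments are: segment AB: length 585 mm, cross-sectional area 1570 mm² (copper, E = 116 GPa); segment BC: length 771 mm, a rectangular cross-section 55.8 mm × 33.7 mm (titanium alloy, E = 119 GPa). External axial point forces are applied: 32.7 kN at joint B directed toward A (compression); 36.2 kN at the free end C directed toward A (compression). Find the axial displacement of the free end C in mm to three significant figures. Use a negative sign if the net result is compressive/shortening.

-0.346 mm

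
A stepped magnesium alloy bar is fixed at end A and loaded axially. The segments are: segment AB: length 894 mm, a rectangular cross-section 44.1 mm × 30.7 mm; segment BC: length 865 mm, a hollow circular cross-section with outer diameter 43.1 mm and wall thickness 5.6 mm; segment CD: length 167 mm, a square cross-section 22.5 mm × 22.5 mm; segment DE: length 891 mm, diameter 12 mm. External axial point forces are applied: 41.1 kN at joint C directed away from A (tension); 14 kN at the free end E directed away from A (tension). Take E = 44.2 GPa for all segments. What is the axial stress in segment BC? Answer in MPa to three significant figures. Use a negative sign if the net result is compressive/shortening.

83.5 MPa

Internal axial forces (sectioning from the free end, tension +): N_DE = 14 kN, N_CD = 14 kN, N_BC = 55.1 kN, N_AB = 55.1 kN.
A_BC = 659.7 mm².
σ_BC = N_BC/A_BC = 55100/659.7 = 83.52 MPa.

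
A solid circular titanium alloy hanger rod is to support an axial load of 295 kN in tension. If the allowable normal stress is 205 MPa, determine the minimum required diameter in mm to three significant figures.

Required area A ≥ P/σ_allow = 295000/205 = 1439 mm².
For a solid circular section, d ≥ √(4A/π) = 42.8 mm.

42.8 mm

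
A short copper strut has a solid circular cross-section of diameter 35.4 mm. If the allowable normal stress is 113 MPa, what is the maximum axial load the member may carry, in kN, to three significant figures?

A = 984.2 mm².
P_max = σ_allow · A = 113 · 984.2 = 111200 N = 111.2 kN.

111 kN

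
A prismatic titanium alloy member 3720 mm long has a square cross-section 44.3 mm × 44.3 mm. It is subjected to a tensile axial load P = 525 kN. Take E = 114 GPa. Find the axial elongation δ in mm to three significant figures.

A = 1962 mm².
δ_mech = NL/(AE) = 525000·3720/(1962·114000) = 8.73 mm.

8.73 mm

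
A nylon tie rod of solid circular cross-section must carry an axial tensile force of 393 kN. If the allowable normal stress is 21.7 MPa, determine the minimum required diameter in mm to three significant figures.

152 mm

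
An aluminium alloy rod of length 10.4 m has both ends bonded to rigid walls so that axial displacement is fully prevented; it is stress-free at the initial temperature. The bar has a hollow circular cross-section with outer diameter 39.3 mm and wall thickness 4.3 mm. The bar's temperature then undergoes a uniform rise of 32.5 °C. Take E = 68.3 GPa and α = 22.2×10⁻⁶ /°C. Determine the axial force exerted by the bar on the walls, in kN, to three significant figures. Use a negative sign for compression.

-23.3 kN

Free thermal expansion αLΔT = 22.2e-6 · 10400 · 32.5 = 7.504 mm.
The walls impose strain ε = −(7.504)/10400 = -7.2150e-04; σ = Eε = 68300 · -7.2150e-04 = -49.28 MPa.
Wall reaction R = σ·A = -49.28·472.8 = -23300 N = -23.3 kN.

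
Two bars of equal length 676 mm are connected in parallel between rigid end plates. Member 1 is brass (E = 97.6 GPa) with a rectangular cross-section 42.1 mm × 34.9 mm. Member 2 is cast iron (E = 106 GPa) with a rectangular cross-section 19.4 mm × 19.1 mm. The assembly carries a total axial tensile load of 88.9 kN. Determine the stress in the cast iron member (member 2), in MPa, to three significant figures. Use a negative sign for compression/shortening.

51.6 MPa

A_1 = 1469 mm².
A_2 = 370.5 mm².
Equal strain + equilibrium ⇒ each member carries load in proportion to AE: A₁E₁ = 143400000 N, A₂E₂ = 39280000 N, ΣAE = 182700000 N.
σ₂ = P·E₂/ΣAE = 88900·106000/182700000 = 51.58 MPa.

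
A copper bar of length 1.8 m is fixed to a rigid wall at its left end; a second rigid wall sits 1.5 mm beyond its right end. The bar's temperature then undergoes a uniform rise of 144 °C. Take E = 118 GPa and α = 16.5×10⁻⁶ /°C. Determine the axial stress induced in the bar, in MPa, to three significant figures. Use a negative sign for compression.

-182 MPa

Free thermal expansion αLΔT = 16.5e-6 · 1800 · 144 = 4.277 mm.
The walls engage after the gap closes; constrained expansion = 4.277 − 1.5 = 2.777 mm.
The walls impose strain ε = −(2.777)/1800 = -1.5427e-03; σ = Eε = 118000 · -1.5427e-03 = -182 MPa.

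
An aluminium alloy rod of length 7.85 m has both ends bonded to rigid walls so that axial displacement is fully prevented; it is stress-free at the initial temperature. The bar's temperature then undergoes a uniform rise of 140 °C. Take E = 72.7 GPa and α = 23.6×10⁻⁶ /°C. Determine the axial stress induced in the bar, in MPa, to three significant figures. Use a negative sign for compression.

-240 MPa

Free thermal expansion αLΔT = 23.6e-6 · 7850 · 140 = 25.94 mm.
The walls impose strain ε = −(25.94)/7850 = -3.3040e-03; σ = Eε = 72700 · -3.3040e-03 = -240.2 MPa.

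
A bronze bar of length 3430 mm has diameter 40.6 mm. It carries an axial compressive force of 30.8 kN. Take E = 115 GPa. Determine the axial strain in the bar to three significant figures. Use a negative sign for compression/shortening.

A = 1295 mm².
σ = N/A = -23.79 MPa; ε = σ/E = -23.79/115000 = -2.069e-04.

-2.07e-04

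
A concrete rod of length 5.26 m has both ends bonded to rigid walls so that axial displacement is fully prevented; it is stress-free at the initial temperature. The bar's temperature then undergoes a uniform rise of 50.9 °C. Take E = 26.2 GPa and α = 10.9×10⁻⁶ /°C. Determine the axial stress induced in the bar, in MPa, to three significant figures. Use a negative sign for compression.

-14.5 MPa

Free thermal expansion αLΔT = 10.9e-6 · 5260 · 50.9 = 2.918 mm.
The walls impose strain ε = −(2.918)/5260 = -5.5481e-04; σ = Eε = 26200 · -5.5481e-04 = -14.54 MPa.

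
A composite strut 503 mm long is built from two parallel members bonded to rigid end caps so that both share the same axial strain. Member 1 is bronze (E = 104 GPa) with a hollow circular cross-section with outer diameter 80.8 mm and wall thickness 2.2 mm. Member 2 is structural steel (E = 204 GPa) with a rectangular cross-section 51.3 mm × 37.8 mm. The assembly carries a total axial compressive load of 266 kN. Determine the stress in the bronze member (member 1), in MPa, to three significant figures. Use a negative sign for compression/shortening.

-61.2 MPa

A_1 = 543.2 mm².
A_2 = 1939 mm².
Equal strain + equilibrium ⇒ each member carries load in proportion to AE: A₁E₁ = 56500000 N, A₂E₂ = 395600000 N, ΣAE = 452100000 N.
σ₁ = P·E₁/ΣAE = -266000·104000/452100000 = -61.19 MPa.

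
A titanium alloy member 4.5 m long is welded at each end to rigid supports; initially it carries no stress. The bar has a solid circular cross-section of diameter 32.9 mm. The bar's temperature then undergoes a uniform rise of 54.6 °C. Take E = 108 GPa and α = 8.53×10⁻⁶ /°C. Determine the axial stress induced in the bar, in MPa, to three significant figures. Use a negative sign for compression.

Free thermal expansion αLΔT = 8.53e-6 · 4500 · 54.6 = 2.096 mm.
The walls impose strain ε = −(2.096)/4500 = -4.6574e-04; σ = Eε = 108000 · -4.6574e-04 = -50.3 MPa.

-50.3 MPa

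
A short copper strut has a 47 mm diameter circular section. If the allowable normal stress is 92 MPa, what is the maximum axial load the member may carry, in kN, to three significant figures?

160 kN

A = 1735 mm².
P_max = σ_allow · A = 92 · 1735 = 159600 N = 159.6 kN.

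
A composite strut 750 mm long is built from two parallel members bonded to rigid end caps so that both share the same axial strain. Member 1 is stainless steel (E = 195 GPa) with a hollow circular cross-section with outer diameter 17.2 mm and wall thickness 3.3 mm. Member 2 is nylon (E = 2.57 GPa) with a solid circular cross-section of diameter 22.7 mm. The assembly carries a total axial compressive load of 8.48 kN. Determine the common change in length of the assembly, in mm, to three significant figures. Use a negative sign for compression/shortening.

A_1 = 144.1 mm².
A_2 = 404.7 mm².
Equal strain + equilibrium ⇒ each member carries load in proportion to AE: A₁E₁ = 28100000 N, A₂E₂ = 1040000 N, ΣAE = 29140000 N.
δ = PL/ΣAE = -8480·750/29140000 = -0.2183 mm.

-0.218 mm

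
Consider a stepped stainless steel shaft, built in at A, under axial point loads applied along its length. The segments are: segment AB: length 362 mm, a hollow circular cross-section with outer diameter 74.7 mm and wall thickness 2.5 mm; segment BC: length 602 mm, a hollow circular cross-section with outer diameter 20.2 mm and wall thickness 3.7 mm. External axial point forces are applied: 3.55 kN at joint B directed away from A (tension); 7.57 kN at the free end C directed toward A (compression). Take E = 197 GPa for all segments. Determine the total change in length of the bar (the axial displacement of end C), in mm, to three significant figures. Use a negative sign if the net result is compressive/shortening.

Internal axial forces (sectioning from the free end, tension +): N_BC = -7.57 kN, N_AB = -4.02 kN.
A_AB = 567.1 mm².
A_BC = 191.8 mm².
δ_AB = -4020·362/(567.1·197000) = -0.01303 mm
δ_BC = -7570·602/(191.8·197000) = -0.1206 mm
δ = Σδ_i = -0.1336 mm.

-0.134 mm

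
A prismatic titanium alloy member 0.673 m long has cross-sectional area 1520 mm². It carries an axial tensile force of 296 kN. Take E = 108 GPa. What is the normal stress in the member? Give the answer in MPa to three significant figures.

195 MPa

σ = N/A = 296000/1520 = 194.7 MPa.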